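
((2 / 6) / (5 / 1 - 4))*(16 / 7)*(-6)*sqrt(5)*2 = -64*sqrt(5) / 7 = -20.44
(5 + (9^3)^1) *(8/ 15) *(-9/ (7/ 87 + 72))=-1532592/ 31355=-48.88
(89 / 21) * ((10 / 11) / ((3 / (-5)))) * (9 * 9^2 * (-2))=720900 / 77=9362.34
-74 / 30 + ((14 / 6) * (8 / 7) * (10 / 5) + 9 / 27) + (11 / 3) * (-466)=-1705.47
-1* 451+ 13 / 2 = -889 / 2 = -444.50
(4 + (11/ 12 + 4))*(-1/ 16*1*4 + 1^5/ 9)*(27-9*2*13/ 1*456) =2113785/ 16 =132111.56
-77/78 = -0.99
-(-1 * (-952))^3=-862801408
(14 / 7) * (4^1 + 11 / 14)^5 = 1350125107 / 268912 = 5020.69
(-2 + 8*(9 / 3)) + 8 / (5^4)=13758 / 625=22.01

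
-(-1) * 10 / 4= 5 / 2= 2.50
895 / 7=127.86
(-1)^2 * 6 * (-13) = -78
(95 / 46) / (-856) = -95 / 39376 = -0.00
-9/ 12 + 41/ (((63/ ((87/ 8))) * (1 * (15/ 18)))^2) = 19781/ 19600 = 1.01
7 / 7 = 1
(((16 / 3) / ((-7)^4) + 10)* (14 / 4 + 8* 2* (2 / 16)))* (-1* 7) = -396253 / 1029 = -385.09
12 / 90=2 / 15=0.13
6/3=2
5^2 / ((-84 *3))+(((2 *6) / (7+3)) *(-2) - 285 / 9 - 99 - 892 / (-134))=-10679903 / 84420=-126.51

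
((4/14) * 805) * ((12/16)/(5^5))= 69/1250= 0.06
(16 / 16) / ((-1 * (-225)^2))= -0.00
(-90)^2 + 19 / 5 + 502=43029 / 5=8605.80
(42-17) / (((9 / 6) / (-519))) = -8650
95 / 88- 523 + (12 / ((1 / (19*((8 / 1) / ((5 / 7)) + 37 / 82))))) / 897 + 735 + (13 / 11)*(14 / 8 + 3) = 1195596563 / 5393960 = 221.65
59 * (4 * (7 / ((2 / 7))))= 5782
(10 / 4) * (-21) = -105 / 2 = -52.50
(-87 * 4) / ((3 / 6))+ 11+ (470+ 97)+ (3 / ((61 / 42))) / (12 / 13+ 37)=-3546976 / 30073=-117.95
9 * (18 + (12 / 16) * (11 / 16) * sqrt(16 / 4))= 5481 / 32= 171.28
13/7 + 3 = 34/7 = 4.86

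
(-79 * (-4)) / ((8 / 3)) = 237 / 2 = 118.50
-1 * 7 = -7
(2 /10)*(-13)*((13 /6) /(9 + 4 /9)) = -507 /850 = -0.60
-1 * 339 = -339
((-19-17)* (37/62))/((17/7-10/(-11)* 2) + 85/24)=-33264/12059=-2.76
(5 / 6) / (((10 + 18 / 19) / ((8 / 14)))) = 95 / 2184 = 0.04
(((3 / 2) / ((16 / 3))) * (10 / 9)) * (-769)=-3845 / 16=-240.31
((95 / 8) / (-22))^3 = -857375 / 5451776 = -0.16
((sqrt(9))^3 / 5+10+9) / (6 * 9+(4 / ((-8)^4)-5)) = 124928 / 250885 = 0.50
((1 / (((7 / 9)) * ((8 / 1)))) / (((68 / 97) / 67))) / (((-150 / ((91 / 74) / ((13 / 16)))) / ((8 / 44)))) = -19497 / 691900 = -0.03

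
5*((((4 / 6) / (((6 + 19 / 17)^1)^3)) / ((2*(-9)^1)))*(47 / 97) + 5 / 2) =115990647365 / 9279436518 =12.50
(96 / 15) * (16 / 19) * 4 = 2048 / 95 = 21.56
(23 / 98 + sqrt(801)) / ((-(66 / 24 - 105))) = 46 / 20041 + 12* sqrt(89) / 409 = 0.28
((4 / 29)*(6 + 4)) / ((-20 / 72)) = -144 / 29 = -4.97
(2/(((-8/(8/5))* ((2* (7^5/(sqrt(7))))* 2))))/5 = -sqrt(7)/840350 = -0.00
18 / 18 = 1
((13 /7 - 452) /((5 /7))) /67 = -3151 /335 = -9.41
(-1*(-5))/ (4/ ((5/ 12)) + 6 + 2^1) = 25/ 88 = 0.28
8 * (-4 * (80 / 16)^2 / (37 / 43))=-34400 / 37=-929.73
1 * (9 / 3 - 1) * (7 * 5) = 70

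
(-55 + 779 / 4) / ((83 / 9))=5031 / 332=15.15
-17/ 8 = -2.12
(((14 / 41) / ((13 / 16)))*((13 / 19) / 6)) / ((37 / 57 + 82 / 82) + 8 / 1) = 0.00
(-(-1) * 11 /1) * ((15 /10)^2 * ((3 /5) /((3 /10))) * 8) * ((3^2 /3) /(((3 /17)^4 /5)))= 18374620 /3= 6124873.33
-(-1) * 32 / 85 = 32 / 85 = 0.38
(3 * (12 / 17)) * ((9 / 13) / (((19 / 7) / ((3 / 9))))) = 756 / 4199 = 0.18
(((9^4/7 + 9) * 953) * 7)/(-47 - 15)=-3156336/31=-101817.29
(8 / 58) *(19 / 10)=38 / 145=0.26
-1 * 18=-18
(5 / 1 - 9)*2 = -8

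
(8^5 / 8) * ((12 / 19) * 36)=1769472 / 19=93130.11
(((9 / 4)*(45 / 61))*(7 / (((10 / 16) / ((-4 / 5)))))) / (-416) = 567 / 15860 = 0.04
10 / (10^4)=1 / 1000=0.00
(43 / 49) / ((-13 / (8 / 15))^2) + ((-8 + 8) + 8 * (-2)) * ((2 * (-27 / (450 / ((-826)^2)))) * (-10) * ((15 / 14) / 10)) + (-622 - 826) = -2617807272968 / 1863225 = -1404987.20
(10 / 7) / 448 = 5 / 1568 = 0.00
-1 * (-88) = 88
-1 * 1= -1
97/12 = 8.08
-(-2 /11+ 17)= -185 /11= -16.82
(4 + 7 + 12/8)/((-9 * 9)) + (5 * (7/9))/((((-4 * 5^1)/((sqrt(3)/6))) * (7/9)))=-25/162- sqrt(3)/24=-0.23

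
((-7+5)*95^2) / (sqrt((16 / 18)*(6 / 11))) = -9025*sqrt(33) / 2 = -25922.34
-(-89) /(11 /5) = 445 /11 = 40.45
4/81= 0.05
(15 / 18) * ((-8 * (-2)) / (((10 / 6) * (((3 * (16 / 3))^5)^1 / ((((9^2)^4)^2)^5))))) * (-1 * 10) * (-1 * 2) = 109237250264196063121153282514951175712835250524563759404064119743314661776005 / 32768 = 3333656319097780246617227000000000000000000000000000000000000000000000000.00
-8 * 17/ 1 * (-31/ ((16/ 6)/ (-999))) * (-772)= 1219311468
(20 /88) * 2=5 /11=0.45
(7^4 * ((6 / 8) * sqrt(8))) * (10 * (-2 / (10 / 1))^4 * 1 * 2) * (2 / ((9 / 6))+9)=148862 * sqrt(2) / 125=1684.18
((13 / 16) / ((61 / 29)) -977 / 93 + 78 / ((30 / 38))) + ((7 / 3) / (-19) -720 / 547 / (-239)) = 33279406998373 / 375768476560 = 88.56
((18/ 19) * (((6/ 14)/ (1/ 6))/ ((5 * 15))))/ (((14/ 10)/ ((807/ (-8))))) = -21789/ 9310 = -2.34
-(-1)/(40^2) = 1/1600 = 0.00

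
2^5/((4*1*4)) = 2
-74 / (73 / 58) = -4292 / 73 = -58.79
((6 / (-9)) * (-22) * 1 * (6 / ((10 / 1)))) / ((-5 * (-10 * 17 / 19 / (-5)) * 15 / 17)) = -418 / 375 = -1.11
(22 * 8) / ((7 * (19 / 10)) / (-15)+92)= 26400 / 13667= 1.93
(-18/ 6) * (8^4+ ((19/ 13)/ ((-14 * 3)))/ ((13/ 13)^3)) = -2236397/ 182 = -12287.90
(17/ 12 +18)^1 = 233/ 12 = 19.42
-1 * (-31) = 31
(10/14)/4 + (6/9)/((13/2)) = 307/1092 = 0.28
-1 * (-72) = 72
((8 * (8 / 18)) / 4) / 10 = 4 / 45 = 0.09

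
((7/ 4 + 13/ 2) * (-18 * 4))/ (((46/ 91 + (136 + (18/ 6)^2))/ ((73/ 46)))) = -1972971/ 304543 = -6.48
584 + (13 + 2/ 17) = 10151/ 17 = 597.12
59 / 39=1.51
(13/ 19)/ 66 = 13/ 1254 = 0.01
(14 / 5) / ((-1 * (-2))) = 7 / 5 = 1.40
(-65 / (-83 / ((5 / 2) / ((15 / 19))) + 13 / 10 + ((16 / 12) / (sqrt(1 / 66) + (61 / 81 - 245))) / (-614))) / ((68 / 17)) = 52515373950*sqrt(66) / 3636053148980632907777 + 4743848765797925341675 / 7272106297961265815554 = 0.65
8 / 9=0.89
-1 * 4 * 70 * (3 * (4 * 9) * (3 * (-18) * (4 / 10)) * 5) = 3265920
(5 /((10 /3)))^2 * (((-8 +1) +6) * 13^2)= -380.25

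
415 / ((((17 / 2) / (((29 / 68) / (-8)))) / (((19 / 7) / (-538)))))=0.01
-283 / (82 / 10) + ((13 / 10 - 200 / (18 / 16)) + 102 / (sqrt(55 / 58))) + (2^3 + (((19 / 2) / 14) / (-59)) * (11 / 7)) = -4331294411 / 21335580 + 102 * sqrt(3190) / 55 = -98.26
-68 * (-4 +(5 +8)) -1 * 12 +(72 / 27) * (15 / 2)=-604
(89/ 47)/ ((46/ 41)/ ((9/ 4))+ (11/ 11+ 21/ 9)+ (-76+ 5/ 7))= -229887/ 8674555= -0.03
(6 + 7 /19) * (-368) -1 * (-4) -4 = -44528 /19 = -2343.58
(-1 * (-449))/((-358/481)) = -603.27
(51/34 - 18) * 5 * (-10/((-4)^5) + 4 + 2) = -507705/1024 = -495.81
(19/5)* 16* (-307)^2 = 28651696/5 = 5730339.20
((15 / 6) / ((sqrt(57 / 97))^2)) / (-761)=-485 / 86754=-0.01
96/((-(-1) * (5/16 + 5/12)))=4608/35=131.66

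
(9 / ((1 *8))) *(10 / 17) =45 / 68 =0.66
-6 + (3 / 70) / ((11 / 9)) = -4593 / 770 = -5.96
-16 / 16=-1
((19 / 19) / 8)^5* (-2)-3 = -49153 / 16384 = -3.00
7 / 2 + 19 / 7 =87 / 14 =6.21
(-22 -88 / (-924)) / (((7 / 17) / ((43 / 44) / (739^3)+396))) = -13747633298226545 / 652594388523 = -21066.12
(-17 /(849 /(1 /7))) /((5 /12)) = -68 /9905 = -0.01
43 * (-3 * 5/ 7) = -645/ 7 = -92.14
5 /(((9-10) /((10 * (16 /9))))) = -88.89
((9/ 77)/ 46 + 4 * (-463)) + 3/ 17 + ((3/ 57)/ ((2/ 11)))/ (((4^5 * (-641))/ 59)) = -1390618726760947/ 750946617344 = -1851.82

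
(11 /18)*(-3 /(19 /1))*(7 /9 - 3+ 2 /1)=11 /513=0.02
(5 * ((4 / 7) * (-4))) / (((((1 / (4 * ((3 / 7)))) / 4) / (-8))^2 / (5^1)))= -58982400 / 343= -171960.35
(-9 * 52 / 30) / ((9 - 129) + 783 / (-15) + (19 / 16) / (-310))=77376 / 854131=0.09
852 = 852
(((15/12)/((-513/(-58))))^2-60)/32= -63139535/33685632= -1.87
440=440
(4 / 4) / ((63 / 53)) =53 / 63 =0.84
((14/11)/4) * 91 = 637/22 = 28.95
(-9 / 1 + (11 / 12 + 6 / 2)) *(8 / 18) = -61 / 27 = -2.26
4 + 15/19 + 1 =110/19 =5.79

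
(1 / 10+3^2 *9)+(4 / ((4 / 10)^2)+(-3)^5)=-1369 / 10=-136.90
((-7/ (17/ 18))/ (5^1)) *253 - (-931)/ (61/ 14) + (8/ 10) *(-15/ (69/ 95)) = -21213664/ 119255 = -177.88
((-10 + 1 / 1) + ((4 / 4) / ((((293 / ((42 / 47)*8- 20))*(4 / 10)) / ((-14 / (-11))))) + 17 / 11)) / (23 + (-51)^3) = 575181 / 10045311034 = 0.00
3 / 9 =1 / 3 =0.33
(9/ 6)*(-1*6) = -9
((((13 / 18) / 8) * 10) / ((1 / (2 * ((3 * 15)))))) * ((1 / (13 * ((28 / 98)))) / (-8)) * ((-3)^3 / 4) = 4725 / 256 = 18.46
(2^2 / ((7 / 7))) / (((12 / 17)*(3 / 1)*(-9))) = -17 / 81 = -0.21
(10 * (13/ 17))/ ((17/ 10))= 1300/ 289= 4.50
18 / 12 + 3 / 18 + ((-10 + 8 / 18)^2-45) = 3886 / 81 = 47.98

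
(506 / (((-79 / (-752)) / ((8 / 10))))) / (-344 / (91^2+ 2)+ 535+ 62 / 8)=7.10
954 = 954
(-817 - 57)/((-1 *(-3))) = -874/3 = -291.33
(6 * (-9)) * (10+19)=-1566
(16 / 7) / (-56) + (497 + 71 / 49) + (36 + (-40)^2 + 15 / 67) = 7007997 / 3283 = 2134.63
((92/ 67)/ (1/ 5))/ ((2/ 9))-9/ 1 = 21.90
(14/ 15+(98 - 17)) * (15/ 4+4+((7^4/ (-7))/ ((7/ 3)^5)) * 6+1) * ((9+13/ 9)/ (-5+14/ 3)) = 237810271/ 4410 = 53925.23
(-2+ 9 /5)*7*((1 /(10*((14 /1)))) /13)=-0.00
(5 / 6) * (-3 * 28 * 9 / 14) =-45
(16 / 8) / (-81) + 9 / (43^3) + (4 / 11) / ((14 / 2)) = 13572323 / 495885159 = 0.03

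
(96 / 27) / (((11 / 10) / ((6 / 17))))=640 / 561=1.14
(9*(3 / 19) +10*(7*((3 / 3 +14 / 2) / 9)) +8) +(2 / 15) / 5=306389 / 4275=71.67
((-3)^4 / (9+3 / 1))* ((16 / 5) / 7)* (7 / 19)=108 / 95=1.14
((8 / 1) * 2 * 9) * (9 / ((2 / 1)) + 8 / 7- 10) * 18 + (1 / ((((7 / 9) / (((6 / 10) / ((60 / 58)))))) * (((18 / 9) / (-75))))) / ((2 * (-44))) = -27826929 / 2464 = -11293.40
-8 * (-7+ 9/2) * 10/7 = 200/7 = 28.57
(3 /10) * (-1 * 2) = -3 /5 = -0.60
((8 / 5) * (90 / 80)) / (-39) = -0.05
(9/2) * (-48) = -216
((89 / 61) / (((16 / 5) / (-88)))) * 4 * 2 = -19580 / 61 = -320.98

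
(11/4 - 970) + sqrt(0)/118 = -3869/4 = -967.25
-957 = -957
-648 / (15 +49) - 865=-7001 / 8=-875.12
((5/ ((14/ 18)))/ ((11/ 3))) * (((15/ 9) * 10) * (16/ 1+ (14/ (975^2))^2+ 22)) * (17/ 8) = 291891188673541/ 123704831250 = 2359.58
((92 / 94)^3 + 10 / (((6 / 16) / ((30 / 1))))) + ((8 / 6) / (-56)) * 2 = 1746166633 / 2180283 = 800.89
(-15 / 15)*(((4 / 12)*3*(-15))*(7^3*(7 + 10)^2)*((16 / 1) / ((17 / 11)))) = 15393840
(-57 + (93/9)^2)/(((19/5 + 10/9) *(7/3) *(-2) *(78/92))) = -7360/2873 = -2.56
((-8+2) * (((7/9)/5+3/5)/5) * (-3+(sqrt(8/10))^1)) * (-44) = -2992/25+5984 * sqrt(5)/375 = -84.00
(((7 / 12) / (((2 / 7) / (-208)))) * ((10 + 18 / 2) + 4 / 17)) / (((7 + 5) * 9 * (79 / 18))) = -69433 / 4029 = -17.23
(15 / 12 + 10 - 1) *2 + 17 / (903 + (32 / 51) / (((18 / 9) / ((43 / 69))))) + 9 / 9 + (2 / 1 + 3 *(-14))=-117479119 / 6356690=-18.48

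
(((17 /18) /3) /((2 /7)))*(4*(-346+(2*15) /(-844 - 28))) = -17953649 /11772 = -1525.11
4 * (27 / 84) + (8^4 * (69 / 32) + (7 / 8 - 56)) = 491577 / 56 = 8778.16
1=1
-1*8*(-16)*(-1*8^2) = -8192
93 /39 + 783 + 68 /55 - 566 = 157744 /715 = 220.62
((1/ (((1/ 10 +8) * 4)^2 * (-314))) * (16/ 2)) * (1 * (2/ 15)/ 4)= -5/ 6180462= -0.00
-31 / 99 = -0.31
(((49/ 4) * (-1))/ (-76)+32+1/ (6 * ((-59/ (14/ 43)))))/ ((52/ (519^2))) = 6681106248153/ 40104896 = 166590.79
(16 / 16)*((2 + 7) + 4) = 13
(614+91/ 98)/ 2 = 8609/ 28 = 307.46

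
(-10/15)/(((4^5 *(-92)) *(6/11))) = 11/847872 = 0.00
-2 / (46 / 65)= -65 / 23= -2.83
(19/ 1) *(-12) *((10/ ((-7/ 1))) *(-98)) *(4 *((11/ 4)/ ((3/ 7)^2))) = -5734960/ 3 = -1911653.33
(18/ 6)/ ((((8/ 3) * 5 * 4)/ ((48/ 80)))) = 27/ 800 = 0.03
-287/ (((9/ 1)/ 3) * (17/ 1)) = -5.63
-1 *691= -691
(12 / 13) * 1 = 12 / 13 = 0.92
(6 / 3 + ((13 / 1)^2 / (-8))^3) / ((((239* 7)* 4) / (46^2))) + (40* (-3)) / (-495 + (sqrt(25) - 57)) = -1396300835835 / 468547072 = -2980.07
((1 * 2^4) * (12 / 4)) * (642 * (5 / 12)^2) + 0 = 5350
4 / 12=1 / 3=0.33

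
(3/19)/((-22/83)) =-249/418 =-0.60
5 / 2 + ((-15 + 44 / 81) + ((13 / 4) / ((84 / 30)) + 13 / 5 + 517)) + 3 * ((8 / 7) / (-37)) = 426890141 / 839160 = 508.71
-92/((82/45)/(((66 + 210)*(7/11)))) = -3999240/451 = -8867.49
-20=-20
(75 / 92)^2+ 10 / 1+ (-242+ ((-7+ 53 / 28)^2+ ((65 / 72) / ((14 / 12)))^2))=-763895429 / 3732624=-204.65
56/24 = 7/3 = 2.33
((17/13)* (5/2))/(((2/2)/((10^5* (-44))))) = -187000000/13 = -14384615.38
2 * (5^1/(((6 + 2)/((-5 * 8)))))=-50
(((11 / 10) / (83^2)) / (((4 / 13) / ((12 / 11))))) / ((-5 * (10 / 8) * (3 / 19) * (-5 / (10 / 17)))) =988 / 14639125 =0.00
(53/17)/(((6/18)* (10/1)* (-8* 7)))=-159/9520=-0.02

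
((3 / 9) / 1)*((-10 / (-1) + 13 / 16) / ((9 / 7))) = 1211 / 432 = 2.80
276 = 276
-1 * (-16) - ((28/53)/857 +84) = -3088656/45421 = -68.00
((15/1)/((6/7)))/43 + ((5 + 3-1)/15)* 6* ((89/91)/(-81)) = 168967/452790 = 0.37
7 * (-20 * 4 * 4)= -2240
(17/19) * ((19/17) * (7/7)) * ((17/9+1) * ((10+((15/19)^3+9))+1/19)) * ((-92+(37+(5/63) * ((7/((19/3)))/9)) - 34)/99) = -14465384024/285012027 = -50.75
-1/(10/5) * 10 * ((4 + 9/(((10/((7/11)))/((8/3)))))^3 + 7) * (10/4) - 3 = -29299019/13310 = -2201.28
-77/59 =-1.31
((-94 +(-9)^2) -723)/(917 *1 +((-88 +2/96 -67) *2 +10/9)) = -1.21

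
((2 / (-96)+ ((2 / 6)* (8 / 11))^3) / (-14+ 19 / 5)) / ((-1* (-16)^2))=-18935 / 7507095552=-0.00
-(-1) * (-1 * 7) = -7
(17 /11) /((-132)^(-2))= 26928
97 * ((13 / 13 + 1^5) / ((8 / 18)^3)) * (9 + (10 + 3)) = 777843 / 16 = 48615.19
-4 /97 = -0.04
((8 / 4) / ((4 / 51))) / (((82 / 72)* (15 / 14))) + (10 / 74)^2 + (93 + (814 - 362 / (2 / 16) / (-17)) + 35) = 5406785607 / 4770965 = 1133.27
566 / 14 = 283 / 7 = 40.43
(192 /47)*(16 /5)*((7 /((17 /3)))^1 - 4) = -3072 /85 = -36.14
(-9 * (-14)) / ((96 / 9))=189 / 16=11.81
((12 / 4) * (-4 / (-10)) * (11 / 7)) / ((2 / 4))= 132 / 35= 3.77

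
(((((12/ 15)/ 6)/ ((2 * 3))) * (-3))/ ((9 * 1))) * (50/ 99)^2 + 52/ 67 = 13727104/ 17730009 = 0.77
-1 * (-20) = 20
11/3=3.67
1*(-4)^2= 16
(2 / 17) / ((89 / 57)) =114 / 1513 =0.08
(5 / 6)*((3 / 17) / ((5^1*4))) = 1 / 136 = 0.01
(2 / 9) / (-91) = -2 / 819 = -0.00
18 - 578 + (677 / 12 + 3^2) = -5935 / 12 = -494.58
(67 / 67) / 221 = 1 / 221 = 0.00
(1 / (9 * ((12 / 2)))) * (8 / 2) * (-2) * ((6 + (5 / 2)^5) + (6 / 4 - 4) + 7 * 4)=-4133 / 216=-19.13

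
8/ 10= 4/ 5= 0.80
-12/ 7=-1.71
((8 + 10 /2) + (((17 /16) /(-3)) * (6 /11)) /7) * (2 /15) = 7991 /4620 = 1.73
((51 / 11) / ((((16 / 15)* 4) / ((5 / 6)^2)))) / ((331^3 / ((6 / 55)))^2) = 765 / 112027847650317773504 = 0.00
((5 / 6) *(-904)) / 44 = -565 / 33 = -17.12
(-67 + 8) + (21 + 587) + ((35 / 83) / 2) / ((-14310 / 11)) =260825431 / 475092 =549.00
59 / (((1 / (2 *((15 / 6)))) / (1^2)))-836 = -541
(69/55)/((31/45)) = 621/341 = 1.82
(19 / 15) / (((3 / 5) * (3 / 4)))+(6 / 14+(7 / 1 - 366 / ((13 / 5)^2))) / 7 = -862718 / 223587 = -3.86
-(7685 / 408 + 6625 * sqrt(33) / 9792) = -7685 / 408-6625 * sqrt(33) / 9792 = -22.72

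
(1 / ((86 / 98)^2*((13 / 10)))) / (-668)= -12005 / 8028358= -0.00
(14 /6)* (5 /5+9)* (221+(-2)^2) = 5250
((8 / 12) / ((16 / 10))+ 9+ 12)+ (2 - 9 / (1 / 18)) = -1663 / 12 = -138.58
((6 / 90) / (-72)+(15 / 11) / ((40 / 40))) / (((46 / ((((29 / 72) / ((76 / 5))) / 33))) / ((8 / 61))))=469481 / 150488788032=0.00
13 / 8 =1.62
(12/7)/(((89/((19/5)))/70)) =5.12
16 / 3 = 5.33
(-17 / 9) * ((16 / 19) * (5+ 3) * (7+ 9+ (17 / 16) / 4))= -11798 / 57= -206.98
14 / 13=1.08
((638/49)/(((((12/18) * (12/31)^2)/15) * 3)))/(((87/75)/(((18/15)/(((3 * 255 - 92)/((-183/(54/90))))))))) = -80603875/263816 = -305.53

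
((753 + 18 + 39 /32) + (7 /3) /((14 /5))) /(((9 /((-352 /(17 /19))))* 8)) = -4224.00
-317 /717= -0.44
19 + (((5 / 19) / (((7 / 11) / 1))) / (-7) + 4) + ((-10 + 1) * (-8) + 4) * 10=728918 / 931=782.94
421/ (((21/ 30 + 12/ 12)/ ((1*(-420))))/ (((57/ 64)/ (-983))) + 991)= 12598425/ 29789363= 0.42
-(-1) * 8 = 8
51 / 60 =17 / 20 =0.85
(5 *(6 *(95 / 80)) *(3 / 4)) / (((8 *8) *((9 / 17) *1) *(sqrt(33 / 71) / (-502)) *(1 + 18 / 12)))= -81073 *sqrt(2343) / 16896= -232.26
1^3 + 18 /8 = 13 /4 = 3.25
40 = 40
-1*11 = -11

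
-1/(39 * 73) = -1/2847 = -0.00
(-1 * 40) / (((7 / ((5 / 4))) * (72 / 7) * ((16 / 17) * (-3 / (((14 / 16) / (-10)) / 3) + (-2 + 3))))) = -2975 / 418752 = -0.01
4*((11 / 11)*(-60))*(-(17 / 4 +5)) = 2220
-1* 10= -10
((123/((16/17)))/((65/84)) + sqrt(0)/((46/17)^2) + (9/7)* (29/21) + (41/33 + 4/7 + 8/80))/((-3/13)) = -72555169/97020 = -747.84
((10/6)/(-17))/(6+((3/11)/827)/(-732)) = -11098340/679218357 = -0.02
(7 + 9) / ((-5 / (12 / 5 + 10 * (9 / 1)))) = -7392 / 25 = -295.68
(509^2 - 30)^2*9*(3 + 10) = 7851568210317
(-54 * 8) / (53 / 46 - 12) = 19872 / 499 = 39.82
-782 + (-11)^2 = -661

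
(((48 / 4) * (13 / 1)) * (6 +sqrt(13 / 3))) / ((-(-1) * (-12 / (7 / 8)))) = -273 / 4 - 91 * sqrt(39) / 24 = -91.93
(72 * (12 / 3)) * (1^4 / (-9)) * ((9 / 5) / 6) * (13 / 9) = -13.87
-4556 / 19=-239.79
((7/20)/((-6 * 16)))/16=-7/30720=-0.00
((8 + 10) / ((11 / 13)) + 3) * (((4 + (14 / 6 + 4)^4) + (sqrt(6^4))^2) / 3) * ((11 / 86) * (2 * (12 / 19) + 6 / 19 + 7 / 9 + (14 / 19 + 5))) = 14511426148 / 595593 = 24364.67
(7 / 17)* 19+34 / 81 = 11351 / 1377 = 8.24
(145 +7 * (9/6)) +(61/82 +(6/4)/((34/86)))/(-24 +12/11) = 27277849/175644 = 155.30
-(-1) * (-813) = -813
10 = 10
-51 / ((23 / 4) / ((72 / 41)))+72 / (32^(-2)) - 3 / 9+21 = 208590914 / 2829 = 73733.09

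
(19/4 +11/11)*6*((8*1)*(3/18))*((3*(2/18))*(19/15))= 19.42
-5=-5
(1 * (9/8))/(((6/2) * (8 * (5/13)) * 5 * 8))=39/12800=0.00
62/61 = 1.02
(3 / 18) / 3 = 1 / 18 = 0.06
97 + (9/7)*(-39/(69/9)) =14564/161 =90.46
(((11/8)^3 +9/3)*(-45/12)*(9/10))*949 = -17934.85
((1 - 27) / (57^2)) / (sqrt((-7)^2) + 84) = -2 / 22743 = -0.00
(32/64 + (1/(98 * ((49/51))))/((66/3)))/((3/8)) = 105746/79233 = 1.33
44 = 44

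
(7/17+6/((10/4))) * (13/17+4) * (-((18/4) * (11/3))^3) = -695704383/11560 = -60182.04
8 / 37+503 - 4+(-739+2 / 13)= -115262 / 481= -239.63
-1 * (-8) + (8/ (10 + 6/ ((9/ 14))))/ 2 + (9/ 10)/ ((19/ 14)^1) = 24437/ 2755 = 8.87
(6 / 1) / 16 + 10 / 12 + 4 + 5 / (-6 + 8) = 185 / 24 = 7.71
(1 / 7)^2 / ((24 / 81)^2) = 729 / 3136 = 0.23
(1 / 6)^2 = 1 / 36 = 0.03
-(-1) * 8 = 8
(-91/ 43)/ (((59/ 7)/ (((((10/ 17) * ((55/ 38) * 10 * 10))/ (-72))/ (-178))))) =-4379375/ 2625521004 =-0.00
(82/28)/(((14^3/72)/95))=35055/4802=7.30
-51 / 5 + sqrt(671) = 15.70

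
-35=-35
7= 7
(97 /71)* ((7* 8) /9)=5432 /639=8.50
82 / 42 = 41 / 21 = 1.95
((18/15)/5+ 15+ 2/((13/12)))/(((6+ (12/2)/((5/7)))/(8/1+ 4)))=1851/130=14.24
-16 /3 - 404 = -1228 /3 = -409.33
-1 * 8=-8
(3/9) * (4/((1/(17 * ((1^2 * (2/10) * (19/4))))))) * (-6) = -646/5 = -129.20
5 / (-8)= -5 / 8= -0.62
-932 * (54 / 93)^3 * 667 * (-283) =34439799.59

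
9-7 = 2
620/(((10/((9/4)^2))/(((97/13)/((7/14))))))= 243567/52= 4683.98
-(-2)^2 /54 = -2 /27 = -0.07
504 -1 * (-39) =543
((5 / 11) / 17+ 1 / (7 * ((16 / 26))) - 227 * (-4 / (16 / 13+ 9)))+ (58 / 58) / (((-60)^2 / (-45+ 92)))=7970800787 / 89535600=89.02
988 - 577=411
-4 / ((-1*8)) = 1 / 2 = 0.50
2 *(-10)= -20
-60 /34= -30 /17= -1.76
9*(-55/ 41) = -495/ 41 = -12.07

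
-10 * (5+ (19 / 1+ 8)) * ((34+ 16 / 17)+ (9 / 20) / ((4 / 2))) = -191304 / 17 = -11253.18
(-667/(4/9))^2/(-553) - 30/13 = -468733557/115024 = -4075.09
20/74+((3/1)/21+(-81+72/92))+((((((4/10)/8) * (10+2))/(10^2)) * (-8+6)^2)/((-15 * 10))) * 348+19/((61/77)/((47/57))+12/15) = -40965780278123/593112428125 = -69.07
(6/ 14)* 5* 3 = 45/ 7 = 6.43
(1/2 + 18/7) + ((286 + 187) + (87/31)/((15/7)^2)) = 15516019/32550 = 476.68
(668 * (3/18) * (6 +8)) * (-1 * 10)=-46760/3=-15586.67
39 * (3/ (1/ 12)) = 1404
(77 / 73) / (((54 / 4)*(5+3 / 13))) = 1001 / 67014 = 0.01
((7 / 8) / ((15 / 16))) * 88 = 1232 / 15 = 82.13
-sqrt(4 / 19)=-2 * sqrt(19) / 19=-0.46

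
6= 6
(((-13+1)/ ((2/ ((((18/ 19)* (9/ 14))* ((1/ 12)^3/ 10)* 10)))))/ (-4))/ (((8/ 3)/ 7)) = 27/ 19456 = 0.00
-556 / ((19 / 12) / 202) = -1347744 / 19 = -70933.89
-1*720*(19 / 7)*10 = -136800 / 7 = -19542.86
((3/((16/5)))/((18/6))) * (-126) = -39.38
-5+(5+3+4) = 7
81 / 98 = 0.83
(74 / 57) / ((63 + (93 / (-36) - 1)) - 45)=296 / 3287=0.09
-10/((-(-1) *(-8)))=5/4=1.25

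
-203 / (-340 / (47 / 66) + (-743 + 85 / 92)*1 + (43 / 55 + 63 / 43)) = 2075930780 / 12448180469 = 0.17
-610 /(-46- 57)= 610 /103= 5.92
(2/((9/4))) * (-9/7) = -8/7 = -1.14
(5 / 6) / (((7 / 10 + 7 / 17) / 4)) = 1700 / 567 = 3.00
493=493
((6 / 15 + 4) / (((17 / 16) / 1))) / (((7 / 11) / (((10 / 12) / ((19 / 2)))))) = 3872 / 6783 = 0.57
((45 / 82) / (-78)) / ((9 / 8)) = -10 / 1599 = -0.01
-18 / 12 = -3 / 2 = -1.50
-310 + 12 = -298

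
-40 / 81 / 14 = -20 / 567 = -0.04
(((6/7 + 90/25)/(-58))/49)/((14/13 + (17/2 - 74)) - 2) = 2028/85892345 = 0.00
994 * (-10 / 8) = -2485 / 2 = -1242.50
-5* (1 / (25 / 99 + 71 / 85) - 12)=55.40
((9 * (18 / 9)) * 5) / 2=45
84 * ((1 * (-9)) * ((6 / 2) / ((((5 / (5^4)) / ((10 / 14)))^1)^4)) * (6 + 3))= -444946289062500 / 343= -1297219501639.94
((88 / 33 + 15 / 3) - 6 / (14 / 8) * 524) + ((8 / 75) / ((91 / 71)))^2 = -83327979251 / 46580625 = -1788.90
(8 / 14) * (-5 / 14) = -10 / 49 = -0.20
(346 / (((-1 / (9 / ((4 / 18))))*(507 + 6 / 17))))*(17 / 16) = -29.35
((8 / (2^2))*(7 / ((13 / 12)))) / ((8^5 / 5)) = 105 / 53248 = 0.00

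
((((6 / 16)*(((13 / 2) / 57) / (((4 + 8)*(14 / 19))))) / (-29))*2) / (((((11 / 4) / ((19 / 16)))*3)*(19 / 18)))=-13 / 285824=-0.00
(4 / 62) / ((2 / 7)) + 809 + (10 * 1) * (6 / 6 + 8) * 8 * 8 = 203646 / 31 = 6569.23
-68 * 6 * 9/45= -81.60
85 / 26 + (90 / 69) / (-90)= 3.25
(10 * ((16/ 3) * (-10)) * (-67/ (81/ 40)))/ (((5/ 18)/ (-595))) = -1020544000/ 27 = -37797925.93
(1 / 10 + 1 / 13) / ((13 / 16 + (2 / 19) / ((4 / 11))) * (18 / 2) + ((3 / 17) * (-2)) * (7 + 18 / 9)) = 59432 / 2264535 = 0.03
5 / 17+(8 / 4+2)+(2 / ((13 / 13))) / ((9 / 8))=929 / 153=6.07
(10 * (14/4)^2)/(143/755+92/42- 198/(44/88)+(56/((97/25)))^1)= -376794075/1166330318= -0.32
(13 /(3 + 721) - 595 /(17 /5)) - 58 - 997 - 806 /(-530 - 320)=-378173703 /307700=-1229.03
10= 10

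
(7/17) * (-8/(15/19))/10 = -0.42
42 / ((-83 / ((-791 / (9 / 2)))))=22148 / 249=88.95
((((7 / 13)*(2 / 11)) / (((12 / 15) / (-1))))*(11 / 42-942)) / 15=39553 / 5148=7.68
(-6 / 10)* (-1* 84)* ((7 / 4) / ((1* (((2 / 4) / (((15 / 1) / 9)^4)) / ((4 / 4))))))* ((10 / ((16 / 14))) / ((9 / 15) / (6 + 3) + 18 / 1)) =1071875 / 1626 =659.21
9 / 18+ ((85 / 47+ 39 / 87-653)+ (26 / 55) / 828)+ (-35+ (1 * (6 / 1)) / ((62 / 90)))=-325446456883 / 481050405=-676.53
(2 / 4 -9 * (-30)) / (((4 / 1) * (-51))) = -541 / 408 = -1.33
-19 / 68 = -0.28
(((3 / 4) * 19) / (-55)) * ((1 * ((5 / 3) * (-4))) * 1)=19 / 11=1.73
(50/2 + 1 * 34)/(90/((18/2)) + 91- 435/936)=18408/31367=0.59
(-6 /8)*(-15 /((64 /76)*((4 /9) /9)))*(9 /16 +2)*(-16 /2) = -2839455 /512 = -5545.81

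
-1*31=-31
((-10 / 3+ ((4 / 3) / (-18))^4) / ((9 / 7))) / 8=-6200089 / 19131876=-0.32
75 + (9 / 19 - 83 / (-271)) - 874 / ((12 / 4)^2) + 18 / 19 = -944605 / 46341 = -20.38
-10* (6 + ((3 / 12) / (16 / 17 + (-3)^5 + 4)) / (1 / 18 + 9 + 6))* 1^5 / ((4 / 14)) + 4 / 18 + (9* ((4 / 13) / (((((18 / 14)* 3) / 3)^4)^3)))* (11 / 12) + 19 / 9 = -185714102579150824105 / 894835998482291658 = -207.54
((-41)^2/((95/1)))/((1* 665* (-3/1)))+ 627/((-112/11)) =-26680453/433200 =-61.59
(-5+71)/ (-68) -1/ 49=-1651/ 1666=-0.99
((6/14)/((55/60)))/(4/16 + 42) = 144/13013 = 0.01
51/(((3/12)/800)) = 163200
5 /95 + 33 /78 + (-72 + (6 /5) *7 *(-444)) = -9388777 /2470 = -3801.12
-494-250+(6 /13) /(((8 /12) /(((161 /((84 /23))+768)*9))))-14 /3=672553 /156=4311.24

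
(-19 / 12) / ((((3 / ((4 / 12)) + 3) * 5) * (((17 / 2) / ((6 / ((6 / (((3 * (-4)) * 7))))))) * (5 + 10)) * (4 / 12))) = 133 / 2550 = 0.05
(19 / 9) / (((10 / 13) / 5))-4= 175 / 18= 9.72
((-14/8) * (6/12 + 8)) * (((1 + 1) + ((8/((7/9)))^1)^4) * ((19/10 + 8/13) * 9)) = -672383069199/178360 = -3769808.64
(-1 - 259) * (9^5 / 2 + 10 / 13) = -7676570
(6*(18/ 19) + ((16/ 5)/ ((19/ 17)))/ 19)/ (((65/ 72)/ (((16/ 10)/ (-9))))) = -1.15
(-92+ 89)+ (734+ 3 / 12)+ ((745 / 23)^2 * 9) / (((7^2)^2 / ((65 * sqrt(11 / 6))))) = 108229875 * sqrt(66) / 2540258+ 2925 / 4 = 1077.38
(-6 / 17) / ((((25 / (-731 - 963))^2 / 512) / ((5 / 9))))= -2938507264 / 6375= -460942.32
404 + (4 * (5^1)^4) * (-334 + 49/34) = -830993.06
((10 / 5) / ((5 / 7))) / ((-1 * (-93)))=14 / 465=0.03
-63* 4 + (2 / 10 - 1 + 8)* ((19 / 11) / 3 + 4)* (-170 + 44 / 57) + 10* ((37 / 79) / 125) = -2405346514 / 412775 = -5827.26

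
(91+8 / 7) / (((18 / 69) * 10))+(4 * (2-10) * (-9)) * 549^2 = 2430498653 / 28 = 86803523.32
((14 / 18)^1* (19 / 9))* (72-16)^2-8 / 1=416440 / 81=5141.23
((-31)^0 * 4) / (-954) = -2 / 477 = -0.00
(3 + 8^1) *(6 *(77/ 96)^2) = 65219/ 1536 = 42.46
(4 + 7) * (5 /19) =55 /19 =2.89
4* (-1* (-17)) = 68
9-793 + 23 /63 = -49369 /63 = -783.63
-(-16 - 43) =59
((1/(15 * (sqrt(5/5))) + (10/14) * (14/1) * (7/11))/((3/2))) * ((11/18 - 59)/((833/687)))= -255360419/1237005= -206.43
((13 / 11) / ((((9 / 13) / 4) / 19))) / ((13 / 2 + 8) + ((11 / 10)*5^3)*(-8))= -1976 / 16533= -0.12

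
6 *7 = 42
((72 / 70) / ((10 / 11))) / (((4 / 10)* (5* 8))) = 0.07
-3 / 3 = -1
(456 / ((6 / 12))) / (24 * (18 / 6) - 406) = -456 / 167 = -2.73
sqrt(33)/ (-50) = -sqrt(33)/ 50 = -0.11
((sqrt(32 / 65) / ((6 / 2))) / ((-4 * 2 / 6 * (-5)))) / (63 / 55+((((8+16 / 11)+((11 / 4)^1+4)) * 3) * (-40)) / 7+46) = -77 * sqrt(130) / 5771935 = -0.00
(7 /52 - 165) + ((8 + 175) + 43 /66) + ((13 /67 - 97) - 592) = -77033521 /114972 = -670.02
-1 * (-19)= 19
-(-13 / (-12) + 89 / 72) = -167 / 72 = -2.32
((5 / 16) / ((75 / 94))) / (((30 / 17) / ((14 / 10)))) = 5593 / 18000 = 0.31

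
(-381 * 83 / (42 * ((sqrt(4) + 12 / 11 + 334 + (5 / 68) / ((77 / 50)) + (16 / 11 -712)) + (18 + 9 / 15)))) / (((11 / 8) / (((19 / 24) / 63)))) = 17023715 / 877795569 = 0.02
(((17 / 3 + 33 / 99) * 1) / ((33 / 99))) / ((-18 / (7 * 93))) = -651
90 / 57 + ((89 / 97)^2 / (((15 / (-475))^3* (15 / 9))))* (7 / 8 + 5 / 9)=-2657919139615 / 115843608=-22944.03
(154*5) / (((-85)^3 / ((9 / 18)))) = -77 / 122825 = -0.00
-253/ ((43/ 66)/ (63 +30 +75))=-2805264/ 43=-65238.70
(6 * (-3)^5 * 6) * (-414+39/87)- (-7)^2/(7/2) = 104914358/29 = 3617736.48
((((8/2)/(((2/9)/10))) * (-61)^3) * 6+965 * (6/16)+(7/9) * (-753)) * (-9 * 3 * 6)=158850528057/4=39712632014.25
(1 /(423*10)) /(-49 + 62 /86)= -43 /8781480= -0.00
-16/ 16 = -1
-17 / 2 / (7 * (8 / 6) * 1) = -51 / 56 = -0.91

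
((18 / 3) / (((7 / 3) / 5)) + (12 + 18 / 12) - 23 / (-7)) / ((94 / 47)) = 415 / 28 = 14.82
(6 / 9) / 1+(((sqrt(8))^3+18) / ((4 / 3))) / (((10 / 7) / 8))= 1144 / 15+336* sqrt(2) / 5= 171.30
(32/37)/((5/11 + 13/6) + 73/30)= 880/5143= 0.17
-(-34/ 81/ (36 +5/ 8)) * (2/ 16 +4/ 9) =1394/ 213597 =0.01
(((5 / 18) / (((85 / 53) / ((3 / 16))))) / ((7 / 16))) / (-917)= -53 / 654738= -0.00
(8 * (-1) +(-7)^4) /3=2393 /3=797.67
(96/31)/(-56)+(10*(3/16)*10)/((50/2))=603/868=0.69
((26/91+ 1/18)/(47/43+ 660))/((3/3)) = 1849/3581802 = 0.00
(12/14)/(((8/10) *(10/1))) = 3/28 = 0.11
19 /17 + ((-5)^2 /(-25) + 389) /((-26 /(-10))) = 33227 /221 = 150.35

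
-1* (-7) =7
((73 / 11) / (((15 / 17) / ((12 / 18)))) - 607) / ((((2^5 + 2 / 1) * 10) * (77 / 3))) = -42569 / 617100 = -0.07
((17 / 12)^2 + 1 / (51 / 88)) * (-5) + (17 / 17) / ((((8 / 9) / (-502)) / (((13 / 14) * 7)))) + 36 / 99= -99342065 / 26928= -3689.17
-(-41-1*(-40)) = 1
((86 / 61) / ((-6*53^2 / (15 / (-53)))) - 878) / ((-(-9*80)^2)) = 7973554151 / 4707848044800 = 0.00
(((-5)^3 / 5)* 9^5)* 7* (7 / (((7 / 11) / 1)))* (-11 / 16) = 1250362575 / 16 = 78147660.94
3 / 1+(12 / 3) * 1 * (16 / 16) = 7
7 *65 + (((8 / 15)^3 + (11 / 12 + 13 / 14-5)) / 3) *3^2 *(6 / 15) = 35547461 / 78750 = 451.40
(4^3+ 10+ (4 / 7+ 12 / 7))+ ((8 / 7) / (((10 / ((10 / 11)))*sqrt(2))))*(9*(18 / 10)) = 324*sqrt(2) / 385+ 534 / 7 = 77.48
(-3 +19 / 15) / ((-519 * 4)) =13 / 15570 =0.00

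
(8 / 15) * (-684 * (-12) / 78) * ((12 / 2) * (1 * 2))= 43776 / 65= 673.48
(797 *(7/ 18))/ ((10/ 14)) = 39053/ 90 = 433.92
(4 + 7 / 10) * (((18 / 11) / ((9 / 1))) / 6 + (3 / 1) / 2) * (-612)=-242097 / 55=-4401.76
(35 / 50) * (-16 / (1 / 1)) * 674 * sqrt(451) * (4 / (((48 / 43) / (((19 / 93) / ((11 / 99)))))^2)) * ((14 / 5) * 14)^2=-15122521315804 * sqrt(451) / 120125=-2673493149.42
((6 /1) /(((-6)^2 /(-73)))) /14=-73 /84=-0.87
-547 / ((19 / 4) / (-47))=102836 / 19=5412.42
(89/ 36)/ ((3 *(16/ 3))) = 89/ 576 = 0.15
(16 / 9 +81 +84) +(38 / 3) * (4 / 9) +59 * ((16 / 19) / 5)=467713 / 2565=182.34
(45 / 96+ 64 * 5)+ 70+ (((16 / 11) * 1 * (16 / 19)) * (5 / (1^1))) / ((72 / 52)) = 23769335 / 60192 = 394.89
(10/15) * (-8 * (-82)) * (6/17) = 2624/17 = 154.35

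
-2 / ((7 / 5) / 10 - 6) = 100 / 293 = 0.34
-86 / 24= -43 / 12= -3.58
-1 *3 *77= -231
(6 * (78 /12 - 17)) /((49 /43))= -387 /7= -55.29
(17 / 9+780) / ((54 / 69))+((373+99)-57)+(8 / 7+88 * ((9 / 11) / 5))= 8105963 / 5670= 1429.62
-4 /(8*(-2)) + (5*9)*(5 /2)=451 /4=112.75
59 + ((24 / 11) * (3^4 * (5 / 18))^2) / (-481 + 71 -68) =149036 / 2629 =56.69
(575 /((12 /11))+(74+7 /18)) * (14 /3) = 151571 /54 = 2806.87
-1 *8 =-8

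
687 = 687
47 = 47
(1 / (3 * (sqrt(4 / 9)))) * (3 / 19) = 3 / 38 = 0.08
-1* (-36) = 36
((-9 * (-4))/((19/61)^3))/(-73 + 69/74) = -604677384/36579047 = -16.53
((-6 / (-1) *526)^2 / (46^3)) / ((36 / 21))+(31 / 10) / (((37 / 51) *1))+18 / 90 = 28885795 / 450179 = 64.17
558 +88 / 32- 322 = 955 / 4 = 238.75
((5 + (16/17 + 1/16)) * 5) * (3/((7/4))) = 24495/476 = 51.46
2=2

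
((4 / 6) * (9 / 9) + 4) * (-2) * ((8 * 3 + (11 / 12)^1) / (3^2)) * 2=-4186 / 81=-51.68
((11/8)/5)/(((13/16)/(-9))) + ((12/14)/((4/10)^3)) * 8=47364/455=104.10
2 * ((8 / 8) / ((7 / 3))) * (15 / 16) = 0.80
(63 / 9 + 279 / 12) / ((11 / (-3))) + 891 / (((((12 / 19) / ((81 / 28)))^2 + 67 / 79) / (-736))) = -54535867438371 / 74493196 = -732091.93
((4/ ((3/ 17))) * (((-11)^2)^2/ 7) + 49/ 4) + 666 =4039325/ 84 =48087.20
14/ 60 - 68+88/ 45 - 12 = -7003/ 90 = -77.81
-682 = -682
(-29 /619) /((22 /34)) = -0.07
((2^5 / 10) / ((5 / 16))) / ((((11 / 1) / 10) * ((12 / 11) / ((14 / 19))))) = 6.29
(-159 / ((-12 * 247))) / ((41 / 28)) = 371 / 10127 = 0.04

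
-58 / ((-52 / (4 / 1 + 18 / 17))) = 1247 / 221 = 5.64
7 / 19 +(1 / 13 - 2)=-384 / 247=-1.55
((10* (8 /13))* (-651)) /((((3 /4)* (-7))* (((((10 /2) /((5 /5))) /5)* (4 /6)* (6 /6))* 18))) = 2480 /39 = 63.59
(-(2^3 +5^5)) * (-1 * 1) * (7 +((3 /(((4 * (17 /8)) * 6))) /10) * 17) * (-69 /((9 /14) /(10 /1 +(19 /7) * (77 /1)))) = -2614372579 /5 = -522874515.80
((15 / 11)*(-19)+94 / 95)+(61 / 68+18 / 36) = -1671513 / 71060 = -23.52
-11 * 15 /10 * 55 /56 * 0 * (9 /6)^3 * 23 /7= 0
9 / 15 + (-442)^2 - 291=975368 / 5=195073.60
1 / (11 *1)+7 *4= 309 / 11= 28.09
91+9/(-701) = 63782/701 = 90.99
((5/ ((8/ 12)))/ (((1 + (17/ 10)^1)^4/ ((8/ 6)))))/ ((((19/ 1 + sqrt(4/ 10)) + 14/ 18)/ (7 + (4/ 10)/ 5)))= 105020000/ 1557496107-118000*sqrt(10)/ 173055123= 0.07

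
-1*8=-8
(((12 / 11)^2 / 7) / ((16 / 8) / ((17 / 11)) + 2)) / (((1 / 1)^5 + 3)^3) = 153 / 189728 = 0.00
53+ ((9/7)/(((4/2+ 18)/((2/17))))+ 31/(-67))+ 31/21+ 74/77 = 144662869/2631090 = 54.98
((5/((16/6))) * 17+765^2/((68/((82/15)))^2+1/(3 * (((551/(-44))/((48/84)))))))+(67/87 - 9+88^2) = 6047972690190041/523621896456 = 11550.27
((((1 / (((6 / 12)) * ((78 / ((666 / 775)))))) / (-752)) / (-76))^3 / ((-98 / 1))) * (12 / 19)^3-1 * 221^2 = -12241395457060477486940177780926037 / 250637690814284668351184000000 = -48841.00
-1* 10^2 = -100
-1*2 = -2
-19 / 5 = -3.80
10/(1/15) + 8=158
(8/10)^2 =16/25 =0.64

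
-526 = -526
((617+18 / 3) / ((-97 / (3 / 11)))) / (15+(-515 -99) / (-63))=-117747 / 1663453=-0.07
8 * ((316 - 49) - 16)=2008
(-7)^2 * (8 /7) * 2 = 112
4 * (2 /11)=8 /11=0.73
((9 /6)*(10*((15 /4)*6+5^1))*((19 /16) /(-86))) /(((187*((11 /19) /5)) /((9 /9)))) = -135375 /514624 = -0.26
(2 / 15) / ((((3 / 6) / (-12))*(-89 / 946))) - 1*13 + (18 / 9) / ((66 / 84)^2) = 24.25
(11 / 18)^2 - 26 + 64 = 12433 / 324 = 38.37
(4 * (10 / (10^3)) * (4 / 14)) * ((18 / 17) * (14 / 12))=6 / 425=0.01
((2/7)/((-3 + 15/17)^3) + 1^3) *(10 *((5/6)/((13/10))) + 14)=31518217/1592136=19.80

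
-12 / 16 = -3 / 4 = -0.75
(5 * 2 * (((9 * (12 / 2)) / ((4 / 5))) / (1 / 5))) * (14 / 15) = 3150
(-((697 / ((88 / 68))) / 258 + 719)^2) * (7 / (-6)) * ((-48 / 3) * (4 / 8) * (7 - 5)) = -117262411766143 / 12081366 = -9706055.74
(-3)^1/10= -3/10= -0.30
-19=-19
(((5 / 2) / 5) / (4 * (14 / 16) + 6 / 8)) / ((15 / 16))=32 / 255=0.13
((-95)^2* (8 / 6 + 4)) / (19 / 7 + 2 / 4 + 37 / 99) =66712800 / 4973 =13415.00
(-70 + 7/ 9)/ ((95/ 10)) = -1246/ 171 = -7.29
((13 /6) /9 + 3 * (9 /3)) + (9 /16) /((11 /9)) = 46099 /4752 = 9.70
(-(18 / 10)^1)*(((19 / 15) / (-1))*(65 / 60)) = 247 / 100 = 2.47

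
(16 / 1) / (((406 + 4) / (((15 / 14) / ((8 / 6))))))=9 / 287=0.03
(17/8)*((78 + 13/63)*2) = 83759/252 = 332.38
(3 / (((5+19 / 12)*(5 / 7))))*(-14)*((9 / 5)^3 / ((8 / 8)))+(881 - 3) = 40779338 / 49375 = 825.91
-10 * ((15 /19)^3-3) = 172020 /6859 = 25.08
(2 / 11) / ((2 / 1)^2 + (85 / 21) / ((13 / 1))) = 546 / 12947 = 0.04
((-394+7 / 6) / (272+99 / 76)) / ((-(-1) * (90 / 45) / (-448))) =20062784 / 62313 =321.97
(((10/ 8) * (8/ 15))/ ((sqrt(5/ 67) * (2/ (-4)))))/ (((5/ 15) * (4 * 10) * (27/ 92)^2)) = -4232 * sqrt(335)/ 18225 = -4.25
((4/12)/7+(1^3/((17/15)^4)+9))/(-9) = -16932115/15785469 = -1.07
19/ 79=0.24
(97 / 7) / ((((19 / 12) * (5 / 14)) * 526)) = 1164 / 24985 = 0.05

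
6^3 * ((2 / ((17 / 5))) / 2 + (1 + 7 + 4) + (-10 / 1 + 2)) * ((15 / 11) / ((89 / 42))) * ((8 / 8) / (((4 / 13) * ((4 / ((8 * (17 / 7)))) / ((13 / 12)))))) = 9992970 / 979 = 10207.32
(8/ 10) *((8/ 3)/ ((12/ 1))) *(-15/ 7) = -0.38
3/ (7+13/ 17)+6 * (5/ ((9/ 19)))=8411/ 132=63.72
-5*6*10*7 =-2100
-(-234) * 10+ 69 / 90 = 70223 / 30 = 2340.77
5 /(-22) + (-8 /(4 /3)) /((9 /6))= -93 /22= -4.23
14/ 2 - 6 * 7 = -35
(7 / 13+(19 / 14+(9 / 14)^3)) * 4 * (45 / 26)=3469365 / 231868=14.96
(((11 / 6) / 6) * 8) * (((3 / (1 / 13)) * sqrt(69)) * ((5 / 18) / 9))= 24.44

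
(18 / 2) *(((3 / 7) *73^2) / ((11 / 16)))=2302128 / 77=29897.77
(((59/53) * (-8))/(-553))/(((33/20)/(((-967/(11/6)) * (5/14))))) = -1.84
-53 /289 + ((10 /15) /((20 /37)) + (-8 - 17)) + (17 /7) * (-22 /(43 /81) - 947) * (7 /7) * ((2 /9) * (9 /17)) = -799503767 /2609670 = -306.36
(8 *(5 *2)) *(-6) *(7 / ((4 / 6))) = -5040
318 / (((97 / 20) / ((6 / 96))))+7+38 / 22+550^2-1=645560235 / 2134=302511.83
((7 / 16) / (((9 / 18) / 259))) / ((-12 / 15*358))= -9065 / 11456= -0.79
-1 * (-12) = 12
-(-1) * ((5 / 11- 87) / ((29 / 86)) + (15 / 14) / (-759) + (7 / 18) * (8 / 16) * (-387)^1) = -331.90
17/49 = 0.35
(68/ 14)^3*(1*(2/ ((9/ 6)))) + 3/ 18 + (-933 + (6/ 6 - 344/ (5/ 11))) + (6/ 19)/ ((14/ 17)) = -100066231/ 65170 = -1535.46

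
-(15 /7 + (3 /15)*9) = -138 /35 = -3.94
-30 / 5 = -6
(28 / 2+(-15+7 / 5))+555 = 2777 / 5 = 555.40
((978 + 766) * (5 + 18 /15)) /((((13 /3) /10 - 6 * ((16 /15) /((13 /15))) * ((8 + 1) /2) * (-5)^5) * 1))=4216992 /40500169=0.10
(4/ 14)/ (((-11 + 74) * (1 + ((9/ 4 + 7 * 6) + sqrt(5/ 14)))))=1448/ 14445081 - 16 * sqrt(70)/ 101115567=0.00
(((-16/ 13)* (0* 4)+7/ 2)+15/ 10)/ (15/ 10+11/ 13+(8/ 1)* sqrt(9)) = 26/ 137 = 0.19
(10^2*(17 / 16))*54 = 5737.50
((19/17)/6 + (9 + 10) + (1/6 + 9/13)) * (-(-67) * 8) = 2374480/221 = 10744.25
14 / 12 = 7 / 6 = 1.17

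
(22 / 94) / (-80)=-11 / 3760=-0.00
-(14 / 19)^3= -2744 / 6859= -0.40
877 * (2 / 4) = 877 / 2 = 438.50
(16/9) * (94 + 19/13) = 19856/117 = 169.71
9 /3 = 3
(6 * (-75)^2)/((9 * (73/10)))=37500/73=513.70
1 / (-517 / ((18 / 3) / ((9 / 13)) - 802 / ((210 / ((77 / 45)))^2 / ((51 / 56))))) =-146595143 / 8794170000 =-0.02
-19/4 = -4.75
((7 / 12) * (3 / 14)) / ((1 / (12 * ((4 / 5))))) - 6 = -24 / 5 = -4.80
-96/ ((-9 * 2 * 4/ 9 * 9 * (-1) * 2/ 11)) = -22/ 3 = -7.33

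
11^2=121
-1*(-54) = 54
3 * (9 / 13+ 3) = 144 / 13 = 11.08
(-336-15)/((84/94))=-5499/14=-392.79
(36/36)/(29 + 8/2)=1/33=0.03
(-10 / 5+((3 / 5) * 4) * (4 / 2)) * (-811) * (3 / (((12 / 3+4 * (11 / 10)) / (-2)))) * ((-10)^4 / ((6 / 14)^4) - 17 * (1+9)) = 38921885060 / 81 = 480517099.51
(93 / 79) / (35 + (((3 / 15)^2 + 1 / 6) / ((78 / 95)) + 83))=217620 / 21860011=0.01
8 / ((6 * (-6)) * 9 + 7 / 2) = -16 / 641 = -0.02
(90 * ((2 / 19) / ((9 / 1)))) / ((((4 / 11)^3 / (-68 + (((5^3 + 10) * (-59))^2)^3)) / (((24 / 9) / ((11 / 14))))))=56913395210309059910770205 / 3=18971131736769686636923400.00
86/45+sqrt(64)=446/45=9.91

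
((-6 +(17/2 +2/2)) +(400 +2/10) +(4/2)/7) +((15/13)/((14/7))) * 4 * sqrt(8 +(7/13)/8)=15 * sqrt(21814)/338 +28279/70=410.54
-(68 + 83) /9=-151 /9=-16.78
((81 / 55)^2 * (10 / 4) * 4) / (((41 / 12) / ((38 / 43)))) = 5983632 / 1066615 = 5.61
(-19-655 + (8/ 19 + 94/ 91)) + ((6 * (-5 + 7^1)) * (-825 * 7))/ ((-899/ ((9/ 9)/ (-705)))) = -49141128476/ 73055437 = -672.66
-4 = -4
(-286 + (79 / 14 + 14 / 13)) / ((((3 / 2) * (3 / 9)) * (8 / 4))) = -50829 / 182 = -279.28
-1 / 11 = -0.09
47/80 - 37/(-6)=6.75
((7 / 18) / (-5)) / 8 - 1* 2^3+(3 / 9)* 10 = -3367 / 720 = -4.68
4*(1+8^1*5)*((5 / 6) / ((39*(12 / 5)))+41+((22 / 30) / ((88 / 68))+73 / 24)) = 12841733 / 1755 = 7317.23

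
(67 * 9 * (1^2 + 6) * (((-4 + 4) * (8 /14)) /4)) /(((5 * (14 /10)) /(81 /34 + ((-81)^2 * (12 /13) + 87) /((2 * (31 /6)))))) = 0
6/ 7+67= 475/ 7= 67.86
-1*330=-330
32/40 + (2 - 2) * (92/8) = 4/5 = 0.80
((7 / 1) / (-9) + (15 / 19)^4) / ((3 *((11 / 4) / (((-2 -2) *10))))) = 73059520 / 38705337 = 1.89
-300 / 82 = -150 / 41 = -3.66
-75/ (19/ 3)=-225/ 19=-11.84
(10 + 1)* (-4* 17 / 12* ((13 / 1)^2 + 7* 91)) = -150722 / 3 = -50240.67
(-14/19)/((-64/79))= 553/608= 0.91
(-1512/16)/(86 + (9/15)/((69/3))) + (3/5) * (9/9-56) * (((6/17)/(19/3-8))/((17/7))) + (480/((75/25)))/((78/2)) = 504475739/85772310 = 5.88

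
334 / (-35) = -334 / 35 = -9.54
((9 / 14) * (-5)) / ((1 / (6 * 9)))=-1215 / 7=-173.57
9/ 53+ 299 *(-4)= -63379/ 53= -1195.83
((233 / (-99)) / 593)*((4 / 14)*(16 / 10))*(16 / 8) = -7456 / 2054745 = -0.00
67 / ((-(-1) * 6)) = 67 / 6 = 11.17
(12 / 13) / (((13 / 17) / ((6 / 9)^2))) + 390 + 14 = 205100 / 507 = 404.54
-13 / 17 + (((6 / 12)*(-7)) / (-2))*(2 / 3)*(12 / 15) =43 / 255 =0.17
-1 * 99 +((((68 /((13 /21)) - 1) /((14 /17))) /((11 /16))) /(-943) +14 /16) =-742534775 /7551544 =-98.33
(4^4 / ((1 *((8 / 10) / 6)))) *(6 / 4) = 2880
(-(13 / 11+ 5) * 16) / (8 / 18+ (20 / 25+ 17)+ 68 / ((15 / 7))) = -48960 / 24739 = -1.98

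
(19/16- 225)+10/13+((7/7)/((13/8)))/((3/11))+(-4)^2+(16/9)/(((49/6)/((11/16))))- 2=-6318139/30576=-206.64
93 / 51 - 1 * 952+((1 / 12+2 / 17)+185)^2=1387861417 / 41616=33349.23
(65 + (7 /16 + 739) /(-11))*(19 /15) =-7429 /2640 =-2.81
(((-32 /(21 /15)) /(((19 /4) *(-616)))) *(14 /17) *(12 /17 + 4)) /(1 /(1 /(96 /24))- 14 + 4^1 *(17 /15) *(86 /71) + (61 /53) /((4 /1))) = -2889984000 /402960016613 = -0.01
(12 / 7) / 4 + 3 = 24 / 7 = 3.43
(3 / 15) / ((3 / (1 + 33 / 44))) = 7 / 60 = 0.12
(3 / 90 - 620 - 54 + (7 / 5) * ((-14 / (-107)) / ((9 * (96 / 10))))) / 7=-77883343 / 808920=-96.28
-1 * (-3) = 3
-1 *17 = -17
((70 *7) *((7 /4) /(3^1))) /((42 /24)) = 163.33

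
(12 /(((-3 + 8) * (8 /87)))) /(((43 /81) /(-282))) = -2980881 /215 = -13864.56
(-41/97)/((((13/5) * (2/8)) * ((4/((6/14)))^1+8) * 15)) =-41/16393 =-0.00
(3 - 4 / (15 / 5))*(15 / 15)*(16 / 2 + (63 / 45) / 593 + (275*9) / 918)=3235529 / 181458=17.83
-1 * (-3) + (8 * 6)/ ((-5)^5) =9327/ 3125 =2.98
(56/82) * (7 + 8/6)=700/123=5.69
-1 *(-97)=97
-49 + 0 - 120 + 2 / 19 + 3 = -3152 / 19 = -165.89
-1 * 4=-4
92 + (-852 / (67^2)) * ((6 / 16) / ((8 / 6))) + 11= 3697019 / 35912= 102.95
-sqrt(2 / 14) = -0.38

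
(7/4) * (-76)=-133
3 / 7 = 0.43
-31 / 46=-0.67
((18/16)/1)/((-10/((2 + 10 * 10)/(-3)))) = 3.82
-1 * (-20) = 20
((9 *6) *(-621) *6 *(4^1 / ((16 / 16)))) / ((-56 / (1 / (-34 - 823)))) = -100602 / 5999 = -16.77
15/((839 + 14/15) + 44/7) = 1575/88853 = 0.02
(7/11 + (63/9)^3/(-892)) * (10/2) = 12355/9812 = 1.26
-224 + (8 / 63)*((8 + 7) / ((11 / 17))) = -51064 / 231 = -221.06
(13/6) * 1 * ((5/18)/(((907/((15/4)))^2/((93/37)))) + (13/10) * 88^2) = 21812.27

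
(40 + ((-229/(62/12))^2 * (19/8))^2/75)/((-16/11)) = -294893655081377/1477633600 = -199571.57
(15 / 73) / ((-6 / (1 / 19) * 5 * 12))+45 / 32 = 187241 / 133152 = 1.41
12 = 12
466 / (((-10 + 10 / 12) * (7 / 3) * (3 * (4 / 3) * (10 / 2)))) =-2097 / 1925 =-1.09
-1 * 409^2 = -167281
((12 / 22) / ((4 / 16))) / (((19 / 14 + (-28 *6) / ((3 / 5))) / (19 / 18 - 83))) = 82600 / 128733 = 0.64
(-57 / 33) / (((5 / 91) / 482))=-833378 / 55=-15152.33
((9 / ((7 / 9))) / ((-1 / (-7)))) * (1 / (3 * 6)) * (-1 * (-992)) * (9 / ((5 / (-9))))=-361584 / 5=-72316.80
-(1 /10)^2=-1 /100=-0.01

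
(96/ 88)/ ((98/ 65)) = 390/ 539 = 0.72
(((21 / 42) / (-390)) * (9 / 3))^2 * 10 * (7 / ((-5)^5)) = -7 / 21125000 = -0.00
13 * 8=104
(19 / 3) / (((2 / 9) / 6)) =171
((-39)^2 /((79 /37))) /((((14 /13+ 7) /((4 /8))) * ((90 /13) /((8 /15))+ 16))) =1.52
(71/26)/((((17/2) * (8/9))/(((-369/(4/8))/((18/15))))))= -392985/1768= -222.28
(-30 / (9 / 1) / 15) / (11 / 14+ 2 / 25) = -700 / 2727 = -0.26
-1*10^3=-1000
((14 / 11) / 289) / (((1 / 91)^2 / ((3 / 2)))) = 173901 / 3179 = 54.70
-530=-530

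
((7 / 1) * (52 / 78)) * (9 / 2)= 21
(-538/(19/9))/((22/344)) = -832824/209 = -3984.80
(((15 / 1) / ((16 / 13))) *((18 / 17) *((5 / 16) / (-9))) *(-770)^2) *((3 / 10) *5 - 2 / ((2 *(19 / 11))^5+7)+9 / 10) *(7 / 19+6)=-67341123525400725 / 16612541168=-4053631.70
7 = 7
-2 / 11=-0.18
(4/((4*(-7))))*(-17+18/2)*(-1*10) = -80/7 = -11.43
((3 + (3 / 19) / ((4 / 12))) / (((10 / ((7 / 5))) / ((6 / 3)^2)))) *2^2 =3696 / 475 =7.78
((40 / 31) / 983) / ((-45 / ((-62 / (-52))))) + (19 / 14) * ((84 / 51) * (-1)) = -4370486 / 1955187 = -2.24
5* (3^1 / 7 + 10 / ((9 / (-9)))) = -335 / 7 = -47.86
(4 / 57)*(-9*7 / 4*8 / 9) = -56 / 57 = -0.98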